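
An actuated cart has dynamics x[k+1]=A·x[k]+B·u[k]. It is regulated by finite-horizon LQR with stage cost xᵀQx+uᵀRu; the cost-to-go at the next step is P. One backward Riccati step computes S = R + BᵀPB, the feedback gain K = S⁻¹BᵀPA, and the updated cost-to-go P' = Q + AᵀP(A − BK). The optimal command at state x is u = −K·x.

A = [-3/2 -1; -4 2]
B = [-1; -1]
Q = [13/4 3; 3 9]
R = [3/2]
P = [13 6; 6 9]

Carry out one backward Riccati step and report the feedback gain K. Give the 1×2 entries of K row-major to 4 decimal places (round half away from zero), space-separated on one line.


2.4930 -0.3099

BᵀP = [-19.0000 -15.0000]
S = R + BᵀPB = [3/2] + [34.0000] = [35.5000]
BᵀPA = [88.5000 -11.0000]
K = S⁻¹·BᵀPA = [2.4930 -0.3099]
A−BK = [0.9930 -1.3099; -1.5070 1.6901]
AᵀP(A−BK) = [24.6232 -19.0775; -19.0775 21.5915]
P' = Q + AᵀP(A−BK) = [27.8732 -16.0775; -16.0775 30.5915]
tr(P') = 58.4648


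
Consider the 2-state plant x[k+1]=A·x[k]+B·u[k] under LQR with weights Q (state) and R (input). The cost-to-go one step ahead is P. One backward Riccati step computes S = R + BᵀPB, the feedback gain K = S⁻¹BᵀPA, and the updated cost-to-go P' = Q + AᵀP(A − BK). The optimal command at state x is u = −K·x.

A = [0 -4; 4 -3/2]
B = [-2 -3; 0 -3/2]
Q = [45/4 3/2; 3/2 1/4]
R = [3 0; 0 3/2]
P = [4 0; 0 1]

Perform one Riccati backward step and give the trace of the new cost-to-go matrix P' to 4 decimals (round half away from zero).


BᵀP = [-8.0000 0.0000; -12.0000 -1.5000]
S = R + BᵀPB = [3 0; 0 3/2] + [16.0000 24.0000; 24.0000 38.2500] = [19.0000 24.0000; 24.0000 39.7500]
BᵀPA = [0.0000 32.0000; -6.0000 50.2500]
K = S⁻¹·BᵀPA = [0.8033 0.3682; -0.6360 1.0418]
A−BK = [-0.3013 -0.1381; 3.0460 0.0628]
AᵀP(A−BK) = [12.1841 0.2510; 0.2510 2.1151]
P' = Q + AᵀP(A−BK) = [23.4341 1.7510; 1.7510 2.3651]
tr(P') = 25.7992

25.7992


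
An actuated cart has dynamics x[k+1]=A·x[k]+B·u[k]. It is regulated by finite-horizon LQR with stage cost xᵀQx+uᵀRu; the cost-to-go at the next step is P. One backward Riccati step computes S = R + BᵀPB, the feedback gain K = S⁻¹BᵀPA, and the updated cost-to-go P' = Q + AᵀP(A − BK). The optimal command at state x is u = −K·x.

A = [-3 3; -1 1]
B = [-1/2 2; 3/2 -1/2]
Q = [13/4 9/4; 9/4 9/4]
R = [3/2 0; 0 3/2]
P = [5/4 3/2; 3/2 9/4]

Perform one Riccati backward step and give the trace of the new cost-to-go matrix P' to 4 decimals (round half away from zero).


16.4150

BᵀP = [1.6250 2.6250; 1.7500 1.8750]
S = R + BᵀPB = [3/2 0; 0 3/2] + [3.1250 1.9375; 1.9375 2.5625] = [4.6250 1.9375; 1.9375 4.0625]
BᵀPA = [-7.5000 7.5000; -7.1250 7.1250]
K = S⁻¹·BᵀPA = [-1.1083 1.1083; -1.2253 1.2253]
A−BK = [-1.1037 1.1037; 0.0499 -0.0499]
AᵀP(A−BK) = [5.4575 -5.4575; -5.4575 5.4575]
P' = Q + AᵀP(A−BK) = [8.7075 -3.2075; -3.2075 7.7075]
tr(P') = 16.4150


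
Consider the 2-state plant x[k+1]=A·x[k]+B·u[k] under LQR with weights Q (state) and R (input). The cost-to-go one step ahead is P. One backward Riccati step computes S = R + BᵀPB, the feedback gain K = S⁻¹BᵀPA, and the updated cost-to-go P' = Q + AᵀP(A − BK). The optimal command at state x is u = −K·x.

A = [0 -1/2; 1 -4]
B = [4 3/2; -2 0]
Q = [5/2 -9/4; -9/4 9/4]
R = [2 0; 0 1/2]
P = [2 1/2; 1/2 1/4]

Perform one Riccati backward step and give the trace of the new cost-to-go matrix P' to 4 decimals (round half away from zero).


7.3359

BᵀP = [7.0000 1.5000; 3.0000 0.7500]
S = R + BᵀPB = [2 0; 0 1/2] + [25.0000 10.5000; 10.5000 4.5000] = [27.0000 10.5000; 10.5000 5.0000]
BᵀPA = [1.5000 -9.5000; 0.7500 -4.5000]
K = S⁻¹·BᵀPA = [-0.0152 -0.0101; 0.1818 -0.8788]
A−BK = [-0.2121 0.8586; 0.9697 -4.0202]
AᵀP(A−BK) = [0.1364 -0.5758; -0.5758 2.4495]
P' = Q + AᵀP(A−BK) = [2.6364 -2.8258; -2.8258 4.6995]
tr(P') = 7.3359


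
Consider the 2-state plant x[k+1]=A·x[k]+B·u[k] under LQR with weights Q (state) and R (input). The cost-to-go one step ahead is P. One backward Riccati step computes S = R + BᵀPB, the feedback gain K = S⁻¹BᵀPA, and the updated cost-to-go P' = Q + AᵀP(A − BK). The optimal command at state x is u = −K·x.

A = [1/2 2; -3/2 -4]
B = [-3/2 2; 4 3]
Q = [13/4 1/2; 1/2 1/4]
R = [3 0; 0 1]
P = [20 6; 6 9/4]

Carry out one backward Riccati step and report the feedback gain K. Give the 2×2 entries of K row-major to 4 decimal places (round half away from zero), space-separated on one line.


-0.2632 -0.8202 -0.0132 0.1798

BᵀP = [-6.0000 0.0000; 58.0000 18.7500]
S = R + BᵀPB = [3 0; 0 1] + [9.0000 -12.0000; -12.0000 172.2500] = [12.0000 -12.0000; -12.0000 173.2500]
BᵀPA = [-3.0000 -12.0000; 0.8750 41.0000]
K = S⁻¹·BᵀPA = [-0.2632 -0.8202; -0.0132 0.1798]
A−BK = [0.1316 0.4101; -0.4078 -1.2589]
AᵀP(A−BK) = [0.2845 0.8822; 0.8822 2.7845]
P' = Q + AᵀP(A−BK) = [3.5345 1.3822; 1.3822 3.0345]
tr(P') = 6.5690


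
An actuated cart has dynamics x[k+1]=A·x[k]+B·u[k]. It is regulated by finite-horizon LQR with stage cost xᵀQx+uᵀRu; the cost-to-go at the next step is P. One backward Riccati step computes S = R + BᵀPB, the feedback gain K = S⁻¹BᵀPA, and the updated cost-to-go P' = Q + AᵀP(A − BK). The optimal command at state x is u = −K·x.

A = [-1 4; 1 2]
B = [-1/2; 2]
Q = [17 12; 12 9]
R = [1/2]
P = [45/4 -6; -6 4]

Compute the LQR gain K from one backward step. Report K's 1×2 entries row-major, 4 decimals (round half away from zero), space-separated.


0.9142 -1.5489

BᵀP = [-17.6250 11.0000]
S = R + BᵀPB = [1/2] + [30.8125] = [31.3125]
BᵀPA = [28.6250 -48.5000]
K = S⁻¹·BᵀPA = [0.9142 -1.5489]
A−BK = [-0.5429 3.2255; -0.8283 5.0978]
AᵀP(A−BK) = [1.0818 -4.6627; -4.6627 24.8782]
P' = Q + AᵀP(A−BK) = [18.0818 7.3373; 7.3373 33.8782]
tr(P') = 51.9601


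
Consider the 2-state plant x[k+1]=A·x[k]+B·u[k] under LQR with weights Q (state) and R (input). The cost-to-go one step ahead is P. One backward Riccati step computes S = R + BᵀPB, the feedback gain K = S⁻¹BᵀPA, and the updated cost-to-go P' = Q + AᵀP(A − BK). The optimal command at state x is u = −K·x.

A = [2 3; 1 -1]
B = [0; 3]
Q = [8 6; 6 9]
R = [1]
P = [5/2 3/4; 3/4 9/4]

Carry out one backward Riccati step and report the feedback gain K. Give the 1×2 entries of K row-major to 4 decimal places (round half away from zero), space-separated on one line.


0.5294 0.0000

BᵀP = [2.2500 6.7500]
S = R + BᵀPB = [1] + [20.2500] = [21.2500]
BᵀPA = [11.2500 0.0000]
K = S⁻¹·BᵀPA = [0.5294 0.0000]
A−BK = [2.0000 3.0000; -0.5882 -1.0000]
AᵀP(A−BK) = [9.2941 13.5000; 13.5000 20.2500]
P' = Q + AᵀP(A−BK) = [17.2941 19.5000; 19.5000 29.2500]
tr(P') = 46.5441


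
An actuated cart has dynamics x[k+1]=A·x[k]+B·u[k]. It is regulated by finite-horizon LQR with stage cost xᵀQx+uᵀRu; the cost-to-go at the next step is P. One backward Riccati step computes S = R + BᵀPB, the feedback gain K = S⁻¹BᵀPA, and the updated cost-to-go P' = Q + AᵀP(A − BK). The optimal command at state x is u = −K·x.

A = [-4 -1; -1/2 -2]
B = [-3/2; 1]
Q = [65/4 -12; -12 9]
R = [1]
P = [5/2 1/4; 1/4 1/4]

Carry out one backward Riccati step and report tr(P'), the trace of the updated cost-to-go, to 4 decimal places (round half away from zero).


BᵀP = [-3.5000 -0.1250]
S = R + BᵀPB = [1] + [5.1250] = [6.1250]
BᵀPA = [14.0625 3.7500]
K = S⁻¹·BᵀPA = [2.2959 0.6122]
A−BK = [-0.5561 -0.0816; -2.7959 -2.6122]
AᵀP(A−BK) = [8.7761 3.7653; 3.7653 2.2041]
P' = Q + AᵀP(A−BK) = [25.0261 -8.2347; -8.2347 11.2041]
tr(P') = 36.2302

36.2302


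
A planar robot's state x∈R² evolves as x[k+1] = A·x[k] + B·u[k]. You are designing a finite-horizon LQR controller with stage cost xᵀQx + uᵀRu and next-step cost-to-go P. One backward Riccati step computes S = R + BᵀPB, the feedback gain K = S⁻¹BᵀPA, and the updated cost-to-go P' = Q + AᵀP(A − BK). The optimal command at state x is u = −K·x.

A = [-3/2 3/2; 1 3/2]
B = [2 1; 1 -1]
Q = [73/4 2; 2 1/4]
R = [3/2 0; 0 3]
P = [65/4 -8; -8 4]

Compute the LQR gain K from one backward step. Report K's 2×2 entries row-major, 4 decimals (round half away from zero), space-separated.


-0.8260 0.3648 -0.4644 0.1289

BᵀP = [24.5000 -12.0000; 24.2500 -12.0000]
S = R + BᵀPB = [3/2 0; 0 3] + [37.0000 36.5000; 36.5000 36.2500] = [38.5000 36.5000; 36.5000 39.2500]
BᵀPA = [-48.7500 18.7500; -48.3750 18.3750]
K = S⁻¹·BᵀPA = [-0.8260 0.3648; -0.4644 0.1289]
A−BK = [0.6164 0.6415; 1.3616 1.2642]
AᵀP(A−BK) = [1.8318 -0.5425; -0.5425 0.3538]
P' = Q + AᵀP(A−BK) = [20.0818 1.4575; 1.4575 0.6038]
tr(P') = 20.6855


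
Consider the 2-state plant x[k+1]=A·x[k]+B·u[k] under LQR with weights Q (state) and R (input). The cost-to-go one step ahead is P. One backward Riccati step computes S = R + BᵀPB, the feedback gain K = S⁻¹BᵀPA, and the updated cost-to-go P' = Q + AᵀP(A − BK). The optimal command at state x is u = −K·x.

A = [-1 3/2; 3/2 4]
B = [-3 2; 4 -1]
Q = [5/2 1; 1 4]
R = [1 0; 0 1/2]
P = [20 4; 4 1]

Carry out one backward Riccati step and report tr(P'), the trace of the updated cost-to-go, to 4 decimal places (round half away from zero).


BᵀP = [-44.0000 -8.0000; 36.0000 7.0000]
S = R + BᵀPB = [1 0; 0 1/2] + [100.0000 -80.0000; -80.0000 65.0000] = [101.0000 -80.0000; -80.0000 65.5000]
BᵀPA = [32.0000 -98.0000; -25.5000 82.0000]
K = S⁻¹·BᵀPA = [0.2599 0.6543; -0.0719 2.0510]
A−BK = [-0.0766 -0.6392; 0.3886 3.4339]
AᵀP(A−BK) = [0.1003 0.3643; 0.3643 4.9350]
P' = Q + AᵀP(A−BK) = [2.6003 1.3643; 1.3643 8.9350]
tr(P') = 11.5354

11.5354


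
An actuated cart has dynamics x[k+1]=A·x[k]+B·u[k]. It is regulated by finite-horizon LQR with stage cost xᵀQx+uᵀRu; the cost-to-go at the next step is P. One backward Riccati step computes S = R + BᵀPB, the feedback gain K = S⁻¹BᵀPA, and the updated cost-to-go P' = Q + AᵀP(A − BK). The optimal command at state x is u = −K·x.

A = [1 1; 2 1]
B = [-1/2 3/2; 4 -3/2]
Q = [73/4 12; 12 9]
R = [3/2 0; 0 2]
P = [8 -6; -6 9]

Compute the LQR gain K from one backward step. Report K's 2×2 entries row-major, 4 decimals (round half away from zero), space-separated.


BᵀP = [-28.0000 39.0000; 21.0000 -22.5000]
S = R + BᵀPB = [3/2 0; 0 2] + [170.0000 -100.5000; -100.5000 65.2500] = [171.5000 -100.5000; -100.5000 67.2500]
BᵀPA = [50.0000 11.0000; -24.0000 -1.5000]
K = S⁻¹·BᵀPA = [0.6632 0.4110; 0.6343 0.5919]
A−BK = [0.3802 0.3177; 0.2985 0.2439]
AᵀP(A−BK) = [2.0609 1.6558; 1.6558 1.3669]
P' = Q + AᵀP(A−BK) = [20.3109 13.6558; 13.6558 10.3669]
tr(P') = 30.6778

0.6632 0.4110 0.6343 0.5919


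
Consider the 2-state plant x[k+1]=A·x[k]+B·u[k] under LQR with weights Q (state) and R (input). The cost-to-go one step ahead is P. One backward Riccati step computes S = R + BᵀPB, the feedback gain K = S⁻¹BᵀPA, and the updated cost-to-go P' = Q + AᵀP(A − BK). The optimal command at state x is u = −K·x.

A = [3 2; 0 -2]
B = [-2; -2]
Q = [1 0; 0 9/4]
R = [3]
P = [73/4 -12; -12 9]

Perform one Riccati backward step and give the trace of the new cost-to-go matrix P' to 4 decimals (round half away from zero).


BᵀP = [-12.5000 6.0000]
S = R + BᵀPB = [3] + [13.0000] = [16.0000]
BᵀPA = [-37.5000 -37.0000]
K = S⁻¹·BᵀPA = [-2.3438 -2.3125]
A−BK = [-1.6875 -2.6250; -4.6875 -6.6250]
AᵀP(A−BK) = [76.3594 94.7813; 94.7813 119.4375]
P' = Q + AᵀP(A−BK) = [77.3594 94.7813; 94.7813 121.6875]
tr(P') = 199.0469

199.0469


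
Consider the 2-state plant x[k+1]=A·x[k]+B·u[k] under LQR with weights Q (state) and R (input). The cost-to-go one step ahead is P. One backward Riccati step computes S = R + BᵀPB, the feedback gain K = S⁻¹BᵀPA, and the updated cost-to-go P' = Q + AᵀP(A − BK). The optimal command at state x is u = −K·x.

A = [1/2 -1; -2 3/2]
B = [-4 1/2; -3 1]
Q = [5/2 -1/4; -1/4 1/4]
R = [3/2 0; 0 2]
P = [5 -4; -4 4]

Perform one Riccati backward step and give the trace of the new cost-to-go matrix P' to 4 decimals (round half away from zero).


BᵀP = [-8.0000 4.0000; -1.5000 2.0000]
S = R + BᵀPB = [3/2 0; 0 2] + [20.0000 0.0000; 0.0000 1.2500] = [21.5000 0.0000; 0.0000 3.2500]
BᵀPA = [-12.0000 14.0000; -4.7500 4.5000]
K = S⁻¹·BᵀPA = [-0.5581 0.6512; -1.4615 1.3846]
A−BK = [-1.0018 0.9123; -2.2129 2.0689]
AᵀP(A−BK) = [11.6100 -11.1091; -11.1091 10.6530]
P' = Q + AᵀP(A−BK) = [14.1100 -11.3591; -11.3591 10.9030]
tr(P') = 25.0130

25.0130


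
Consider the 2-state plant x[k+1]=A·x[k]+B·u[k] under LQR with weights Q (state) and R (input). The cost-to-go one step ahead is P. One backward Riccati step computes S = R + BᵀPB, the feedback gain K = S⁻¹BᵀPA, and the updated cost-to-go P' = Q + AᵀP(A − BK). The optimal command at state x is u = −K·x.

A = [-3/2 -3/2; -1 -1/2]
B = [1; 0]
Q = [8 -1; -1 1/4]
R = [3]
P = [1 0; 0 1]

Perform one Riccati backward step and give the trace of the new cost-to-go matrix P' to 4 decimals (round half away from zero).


BᵀP = [1.0000 0.0000]
S = R + BᵀPB = [3] + [1.0000] = [4.0000]
BᵀPA = [-1.5000 -1.5000]
K = S⁻¹·BᵀPA = [-0.3750 -0.3750]
A−BK = [-1.1250 -1.1250; -1.0000 -0.5000]
AᵀP(A−BK) = [2.6875 2.1875; 2.1875 1.9375]
P' = Q + AᵀP(A−BK) = [10.6875 1.1875; 1.1875 2.1875]
tr(P') = 12.8750

12.8750


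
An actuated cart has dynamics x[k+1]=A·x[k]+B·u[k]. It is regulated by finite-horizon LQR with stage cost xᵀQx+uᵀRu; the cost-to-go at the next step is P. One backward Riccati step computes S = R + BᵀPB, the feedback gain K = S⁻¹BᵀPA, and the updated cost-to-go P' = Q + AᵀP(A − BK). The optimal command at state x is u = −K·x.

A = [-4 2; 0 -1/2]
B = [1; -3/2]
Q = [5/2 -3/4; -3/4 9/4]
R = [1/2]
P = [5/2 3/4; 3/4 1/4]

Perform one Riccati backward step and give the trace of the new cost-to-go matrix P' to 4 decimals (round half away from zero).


BᵀP = [1.3750 0.3750]
S = R + BᵀPB = [1/2] + [0.8125] = [1.3125]
BᵀPA = [-5.5000 2.5625]
K = S⁻¹·BᵀPA = [-4.1905 1.9524]
A−BK = [0.1905 0.0476; -6.2857 2.4286]
AᵀP(A−BK) = [16.9524 -7.7619; -7.7619 3.5595]
P' = Q + AᵀP(A−BK) = [19.4524 -8.5119; -8.5119 5.8095]
tr(P') = 25.2619

25.2619


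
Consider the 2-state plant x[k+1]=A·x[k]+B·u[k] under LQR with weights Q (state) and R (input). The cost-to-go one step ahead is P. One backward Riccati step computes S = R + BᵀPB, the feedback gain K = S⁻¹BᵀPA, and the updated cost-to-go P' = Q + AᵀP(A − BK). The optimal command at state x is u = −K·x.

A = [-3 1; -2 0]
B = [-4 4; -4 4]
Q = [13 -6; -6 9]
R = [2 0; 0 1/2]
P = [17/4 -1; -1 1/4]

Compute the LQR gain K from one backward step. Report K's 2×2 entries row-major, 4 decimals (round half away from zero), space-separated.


BᵀP = [-13.0000 3.0000; 13.0000 -3.0000]
S = R + BᵀPB = [2 0; 0 1/2] + [40.0000 -40.0000; -40.0000 40.0000] = [42.0000 -40.0000; -40.0000 40.5000]
BᵀPA = [33.0000 -13.0000; -33.0000 13.0000]
K = S⁻¹·BᵀPA = [0.1634 -0.0644; -0.6535 0.2574]
A−BK = [0.2673 -0.2871; 1.2673 -1.2871]
AᵀP(A−BK) = [0.2946 -0.1312; -0.1312 0.0668]
P' = Q + AᵀP(A−BK) = [13.2946 -6.1312; -6.1312 9.0668]
tr(P') = 22.3614

0.1634 -0.0644 -0.6535 0.2574


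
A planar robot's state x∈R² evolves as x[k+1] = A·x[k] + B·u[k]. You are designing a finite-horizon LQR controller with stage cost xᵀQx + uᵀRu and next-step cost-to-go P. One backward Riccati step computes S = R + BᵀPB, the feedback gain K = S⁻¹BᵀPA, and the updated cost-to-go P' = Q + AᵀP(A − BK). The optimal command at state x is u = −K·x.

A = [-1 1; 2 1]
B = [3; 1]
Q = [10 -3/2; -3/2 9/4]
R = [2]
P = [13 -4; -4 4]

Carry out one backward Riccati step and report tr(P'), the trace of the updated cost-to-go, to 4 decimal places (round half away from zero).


BᵀP = [35.0000 -8.0000]
S = R + BᵀPB = [2] + [97.0000] = [99.0000]
BᵀPA = [-51.0000 27.0000]
K = S⁻¹·BᵀPA = [-0.5152 0.2727]
A−BK = [0.5455 0.1818; 2.5152 0.7273]
AᵀP(A−BK) = [18.7273 4.9091; 4.9091 1.6364]
P' = Q + AᵀP(A−BK) = [28.7273 3.4091; 3.4091 3.8864]
tr(P') = 32.6136

32.6136


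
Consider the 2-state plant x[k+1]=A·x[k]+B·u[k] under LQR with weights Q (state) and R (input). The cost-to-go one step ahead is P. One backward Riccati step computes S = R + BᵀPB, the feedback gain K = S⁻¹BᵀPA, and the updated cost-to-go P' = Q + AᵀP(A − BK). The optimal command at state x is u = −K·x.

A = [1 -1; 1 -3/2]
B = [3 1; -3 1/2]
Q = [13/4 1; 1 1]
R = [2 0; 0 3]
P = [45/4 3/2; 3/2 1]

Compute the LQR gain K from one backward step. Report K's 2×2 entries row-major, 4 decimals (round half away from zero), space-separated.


BᵀP = [29.2500 1.5000; 12.0000 2.0000]
S = R + BᵀPB = [2 0; 0 3] + [83.2500 30.0000; 30.0000 13.0000] = [85.2500 30.0000; 30.0000 16.0000]
BᵀPA = [30.7500 -31.5000; 14.0000 -15.0000]
K = S⁻¹·BᵀPA = [0.1552 -0.1164; 0.5841 -0.7193]
A−BK = [-0.0496 0.0684; 1.1735 -1.4895]
AᵀP(A−BK) = [2.3017 -2.8513; -2.8513 3.5447]
P' = Q + AᵀP(A−BK) = [5.5517 -1.8513; -1.8513 4.5447]
tr(P') = 10.0964

0.1552 -0.1164 0.5841 -0.7193


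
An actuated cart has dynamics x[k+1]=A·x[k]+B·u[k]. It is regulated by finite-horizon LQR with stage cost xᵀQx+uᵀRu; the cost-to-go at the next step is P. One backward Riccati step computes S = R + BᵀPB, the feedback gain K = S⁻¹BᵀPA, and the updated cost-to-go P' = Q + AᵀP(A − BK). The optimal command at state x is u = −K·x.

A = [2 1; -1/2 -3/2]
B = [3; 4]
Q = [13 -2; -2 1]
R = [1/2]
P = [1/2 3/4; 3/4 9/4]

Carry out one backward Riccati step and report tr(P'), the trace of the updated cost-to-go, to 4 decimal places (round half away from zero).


BᵀP = [4.5000 11.2500]
S = R + BᵀPB = [1/2] + [58.5000] = [59.0000]
BᵀPA = [3.3750 -12.3750]
K = S⁻¹·BᵀPA = [0.0572 -0.2097]
A−BK = [1.8284 1.6292; -0.7288 -0.6610]
AᵀP(A−BK) = [0.8694 0.7704; 0.7704 0.7169]
P' = Q + AᵀP(A−BK) = [13.8694 -1.2296; -1.2296 1.7169]
tr(P') = 15.5863

15.5863


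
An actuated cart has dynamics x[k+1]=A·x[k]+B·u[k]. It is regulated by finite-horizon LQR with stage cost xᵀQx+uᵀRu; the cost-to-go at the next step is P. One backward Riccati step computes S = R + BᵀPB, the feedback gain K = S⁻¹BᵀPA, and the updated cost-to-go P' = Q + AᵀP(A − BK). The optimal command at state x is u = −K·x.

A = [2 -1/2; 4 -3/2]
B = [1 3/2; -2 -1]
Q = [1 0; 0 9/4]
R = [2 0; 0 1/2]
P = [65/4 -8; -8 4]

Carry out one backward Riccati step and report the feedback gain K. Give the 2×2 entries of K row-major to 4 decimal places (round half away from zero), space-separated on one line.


BᵀP = [32.2500 -16.0000; 32.3750 -16.0000]
S = R + BᵀPB = [2 0; 0 1/2] + [64.2500 64.3750; 64.3750 64.5625] = [66.2500 64.3750; 64.3750 65.0625]
BᵀPA = [0.5000 7.8750; 0.7500 7.8125]
K = S⁻¹·BᵀPA = [-0.0947 0.0568; 0.1053 0.0639]
A−BK = [1.9368 -0.6526; 3.9158 -1.3226]
AᵀP(A−BK) = [0.9684 -0.3263; -0.3263 0.1162]
P' = Q + AᵀP(A−BK) = [1.9684 -0.3263; -0.3263 2.3662]
tr(P') = 4.3346

-0.0947 0.0568 0.1053 0.0639


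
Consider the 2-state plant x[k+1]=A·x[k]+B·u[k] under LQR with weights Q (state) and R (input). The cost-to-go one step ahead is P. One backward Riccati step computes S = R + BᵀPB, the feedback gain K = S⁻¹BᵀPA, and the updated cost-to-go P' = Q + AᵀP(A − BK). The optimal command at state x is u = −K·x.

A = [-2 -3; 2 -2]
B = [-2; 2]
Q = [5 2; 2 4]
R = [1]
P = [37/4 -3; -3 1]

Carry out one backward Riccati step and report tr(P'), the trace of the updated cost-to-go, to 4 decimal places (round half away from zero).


BᵀP = [-24.5000 8.0000]
S = R + BᵀPB = [1] + [65.0000] = [66.0000]
BᵀPA = [65.0000 57.5000]
K = S⁻¹·BᵀPA = [0.9848 0.8712]
A−BK = [-0.0303 -1.2576; 0.0303 -3.7424]
AᵀP(A−BK) = [0.9848 0.8712; 0.8712 1.1553]
P' = Q + AᵀP(A−BK) = [5.9848 2.8712; 2.8712 5.1553]
tr(P') = 11.1402

11.1402


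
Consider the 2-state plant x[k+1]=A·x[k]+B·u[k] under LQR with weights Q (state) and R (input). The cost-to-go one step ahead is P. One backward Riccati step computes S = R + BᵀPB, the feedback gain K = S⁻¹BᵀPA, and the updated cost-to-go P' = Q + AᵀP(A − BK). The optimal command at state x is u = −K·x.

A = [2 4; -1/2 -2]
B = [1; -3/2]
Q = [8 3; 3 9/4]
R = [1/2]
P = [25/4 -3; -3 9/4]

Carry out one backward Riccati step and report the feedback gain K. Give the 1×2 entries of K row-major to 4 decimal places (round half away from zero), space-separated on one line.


1.1862 2.6787

BᵀP = [10.7500 -6.3750]
S = R + BᵀPB = [1/2] + [20.3125] = [20.8125]
BᵀPA = [24.6875 55.7500]
K = S⁻¹·BᵀPA = [1.1862 2.6787]
A−BK = [0.8138 1.3213; 1.2793 2.0180]
AᵀP(A−BK) = [2.2785 4.1201; 4.1201 7.6637]
P' = Q + AᵀP(A−BK) = [10.2785 7.1201; 7.1201 9.9137]
tr(P') = 20.1922


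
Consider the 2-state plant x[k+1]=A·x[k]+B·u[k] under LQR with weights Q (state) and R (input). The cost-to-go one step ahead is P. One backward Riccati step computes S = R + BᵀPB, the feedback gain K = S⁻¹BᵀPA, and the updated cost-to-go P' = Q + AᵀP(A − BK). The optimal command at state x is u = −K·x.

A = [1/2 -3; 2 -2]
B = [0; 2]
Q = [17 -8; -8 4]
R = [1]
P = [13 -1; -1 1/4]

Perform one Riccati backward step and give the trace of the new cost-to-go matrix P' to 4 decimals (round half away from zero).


BᵀP = [-2.0000 0.5000]
S = R + BᵀPB = [1] + [1.0000] = [2.0000]
BᵀPA = [0.0000 5.0000]
K = S⁻¹·BᵀPA = [0.0000 2.5000]
A−BK = [0.5000 -3.0000; 2.0000 -7.0000]
AᵀP(A−BK) = [2.2500 -13.5000; -13.5000 93.5000]
P' = Q + AᵀP(A−BK) = [19.2500 -21.5000; -21.5000 97.5000]
tr(P') = 116.7500

116.7500


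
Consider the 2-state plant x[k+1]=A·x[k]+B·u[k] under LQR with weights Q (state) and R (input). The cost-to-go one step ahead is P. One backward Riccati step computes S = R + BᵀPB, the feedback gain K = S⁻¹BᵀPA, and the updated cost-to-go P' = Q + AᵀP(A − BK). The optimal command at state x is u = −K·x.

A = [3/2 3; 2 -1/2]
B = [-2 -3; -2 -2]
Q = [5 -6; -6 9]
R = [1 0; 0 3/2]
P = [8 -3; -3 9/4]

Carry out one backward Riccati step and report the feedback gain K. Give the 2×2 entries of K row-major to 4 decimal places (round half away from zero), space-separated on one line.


BᵀP = [-10.0000 1.5000; -18.0000 4.5000]
S = R + BᵀPB = [1 0; 0 3/2] + [17.0000 27.0000; 27.0000 45.0000] = [18.0000 27.0000; 27.0000 46.5000]
BᵀPA = [-12.0000 -30.7500; -18.0000 -56.2500]
K = S⁻¹·BᵀPA = [-0.6667 0.8229; 0.0000 -1.6875]
A−BK = [0.1667 -0.4167; 0.6667 -2.2292]
AᵀP(A−BK) = [1.0000 -2.5000; -2.5000 11.9453]
P' = Q + AᵀP(A−BK) = [6.0000 -8.5000; -8.5000 20.9453]
tr(P') = 26.9453

-0.6667 0.8229 0.0000 -1.6875


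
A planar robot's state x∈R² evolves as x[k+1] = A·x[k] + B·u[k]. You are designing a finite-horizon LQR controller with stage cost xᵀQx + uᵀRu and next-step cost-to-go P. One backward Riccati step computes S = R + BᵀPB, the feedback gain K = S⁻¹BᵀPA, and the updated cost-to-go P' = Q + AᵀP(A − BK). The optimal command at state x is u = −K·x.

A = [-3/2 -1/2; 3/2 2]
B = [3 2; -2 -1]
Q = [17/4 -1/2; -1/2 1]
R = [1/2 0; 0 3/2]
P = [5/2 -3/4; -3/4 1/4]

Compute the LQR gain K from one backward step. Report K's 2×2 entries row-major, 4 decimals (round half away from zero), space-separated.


-0.4722 -0.2709 -0.0984 -0.0512

BᵀP = [9.0000 -2.7500; 5.7500 -1.7500]
S = R + BᵀPB = [1/2 0; 0 3/2] + [32.5000 20.7500; 20.7500 13.2500] = [33.0000 20.7500; 20.7500 14.7500]
BᵀPA = [-17.6250 -10.0000; -11.2500 -6.3750]
K = S⁻¹·BᵀPA = [-0.4722 -0.2709; -0.0984 -0.0512]
A−BK = [0.1135 0.4149; 0.4572 1.4071]
AᵀP(A−BK) = [0.1326 0.0880; 0.0880 0.0902]
P' = Q + AᵀP(A−BK) = [4.3826 -0.4120; -0.4120 1.0902]
tr(P') = 5.4729


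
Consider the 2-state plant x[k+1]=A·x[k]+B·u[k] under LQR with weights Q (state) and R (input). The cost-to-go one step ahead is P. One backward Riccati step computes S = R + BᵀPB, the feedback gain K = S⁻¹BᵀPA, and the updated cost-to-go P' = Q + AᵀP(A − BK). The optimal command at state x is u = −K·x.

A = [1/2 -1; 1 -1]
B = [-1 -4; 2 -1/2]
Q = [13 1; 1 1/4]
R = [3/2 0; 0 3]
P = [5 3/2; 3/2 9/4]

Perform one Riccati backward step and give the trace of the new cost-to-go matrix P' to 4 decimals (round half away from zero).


BᵀP = [-2.0000 3.0000; -20.7500 -7.1250]
S = R + BᵀPB = [3/2 0; 0 3] + [8.0000 6.5000; 6.5000 86.5625] = [9.5000 6.5000; 6.5000 89.5625]
BᵀPA = [2.0000 -1.0000; -17.5000 27.8750]
K = S⁻¹·BᵀPA = [0.3622 -0.3348; -0.2217 0.3355]
A−BK = [-0.0245 0.0073; 0.1648 -0.1626]
AᵀP(A−BK) = [0.3962 -0.4584; -0.4584 0.5621]
P' = Q + AᵀP(A−BK) = [13.3962 0.5416; 0.5416 0.8121]
tr(P') = 14.2083

14.2083


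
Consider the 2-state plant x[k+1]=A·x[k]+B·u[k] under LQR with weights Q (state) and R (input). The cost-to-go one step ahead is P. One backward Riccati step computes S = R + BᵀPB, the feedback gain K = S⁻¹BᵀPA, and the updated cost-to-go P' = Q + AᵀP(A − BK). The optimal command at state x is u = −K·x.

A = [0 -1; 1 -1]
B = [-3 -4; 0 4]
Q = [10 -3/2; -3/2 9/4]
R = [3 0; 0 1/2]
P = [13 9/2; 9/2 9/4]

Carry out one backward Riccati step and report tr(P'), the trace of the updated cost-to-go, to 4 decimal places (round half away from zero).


BᵀP = [-39.0000 -13.5000; -34.0000 -9.0000]
S = R + BᵀPB = [3 0; 0 1/2] + [117.0000 102.0000; 102.0000 100.0000] = [120.0000 102.0000; 102.0000 100.5000]
BᵀPA = [-13.5000 52.5000; -9.0000 43.0000]
K = S⁻¹·BᵀPA = [-0.2649 0.5376; 0.1793 -0.1178]
A−BK = [-0.0774 0.1418; 0.2826 -0.5290]
AᵀP(A−BK) = [0.2874 -0.5523; -0.5523 1.0899]
P' = Q + AᵀP(A−BK) = [10.2874 -2.0523; -2.0523 3.3399]
tr(P') = 13.6273

13.6273


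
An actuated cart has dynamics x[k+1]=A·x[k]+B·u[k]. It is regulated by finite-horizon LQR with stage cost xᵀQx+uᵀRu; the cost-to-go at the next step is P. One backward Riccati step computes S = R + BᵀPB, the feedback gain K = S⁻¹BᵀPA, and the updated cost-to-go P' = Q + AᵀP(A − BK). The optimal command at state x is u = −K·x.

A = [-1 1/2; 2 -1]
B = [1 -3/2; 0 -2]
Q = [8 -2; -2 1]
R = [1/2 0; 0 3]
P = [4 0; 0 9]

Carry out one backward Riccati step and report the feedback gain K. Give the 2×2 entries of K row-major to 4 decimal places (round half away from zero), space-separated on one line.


-2.0667 1.0333 -0.8833 0.4417

BᵀP = [4.0000 0.0000; -6.0000 -18.0000]
S = R + BᵀPB = [1/2 0; 0 3] + [4.0000 -6.0000; -6.0000 45.0000] = [4.5000 -6.0000; -6.0000 48.0000]
BᵀPA = [-4.0000 2.0000; -30.0000 15.0000]
K = S⁻¹·BᵀPA = [-2.0667 1.0333; -0.8833 0.4417]
A−BK = [-0.2583 0.1292; 0.2333 -0.1167]
AᵀP(A−BK) = [5.2333 -2.6167; -2.6167 1.3083]
P' = Q + AᵀP(A−BK) = [13.2333 -4.6167; -4.6167 2.3083]
tr(P') = 15.5417


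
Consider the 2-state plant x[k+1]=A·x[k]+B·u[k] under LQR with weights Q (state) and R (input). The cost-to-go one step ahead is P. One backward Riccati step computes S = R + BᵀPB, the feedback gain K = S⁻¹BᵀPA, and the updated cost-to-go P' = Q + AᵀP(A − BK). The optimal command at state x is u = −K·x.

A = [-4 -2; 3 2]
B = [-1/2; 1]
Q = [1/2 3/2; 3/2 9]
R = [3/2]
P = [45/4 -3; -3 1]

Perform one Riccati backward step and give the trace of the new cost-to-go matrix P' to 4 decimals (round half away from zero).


BᵀP = [-8.6250 2.5000]
S = R + BᵀPB = [3/2] + [6.8125] = [8.3125]
BᵀPA = [42.0000 22.2500]
K = S⁻¹·BᵀPA = [5.0526 2.6767]
A−BK = [-1.4737 -0.6617; -2.0526 -0.6767]
AᵀP(A−BK) = [48.7895 25.5789; 25.5789 13.4436]
P' = Q + AᵀP(A−BK) = [49.2895 27.0789; 27.0789 22.4436]
tr(P') = 71.7331

71.7331


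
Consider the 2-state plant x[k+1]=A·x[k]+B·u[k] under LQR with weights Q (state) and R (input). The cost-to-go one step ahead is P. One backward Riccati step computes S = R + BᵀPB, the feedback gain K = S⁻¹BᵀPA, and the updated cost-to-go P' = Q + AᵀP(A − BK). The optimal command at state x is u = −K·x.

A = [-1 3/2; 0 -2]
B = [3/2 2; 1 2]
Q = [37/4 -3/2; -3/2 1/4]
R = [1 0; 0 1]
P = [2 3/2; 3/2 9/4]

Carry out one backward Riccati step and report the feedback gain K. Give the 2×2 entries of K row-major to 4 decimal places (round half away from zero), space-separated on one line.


-0.2069 0.3103 -0.1092 -0.3362

BᵀP = [4.5000 4.5000; 7.0000 7.5000]
S = R + BᵀPB = [1 0; 0 1] + [11.2500 18.0000; 18.0000 29.0000] = [12.2500 18.0000; 18.0000 30.0000]
BᵀPA = [-4.5000 -2.2500; -7.0000 -4.5000]
K = S⁻¹·BᵀPA = [-0.2069 0.3103; -0.1092 -0.3362]
A−BK = [-0.4713 1.7069; 0.4253 -1.6379]
AᵀP(A−BK) = [0.3046 -0.9569; -0.9569 3.6853]
P' = Q + AᵀP(A−BK) = [9.5546 -2.4569; -2.4569 3.9353]
tr(P') = 13.4899


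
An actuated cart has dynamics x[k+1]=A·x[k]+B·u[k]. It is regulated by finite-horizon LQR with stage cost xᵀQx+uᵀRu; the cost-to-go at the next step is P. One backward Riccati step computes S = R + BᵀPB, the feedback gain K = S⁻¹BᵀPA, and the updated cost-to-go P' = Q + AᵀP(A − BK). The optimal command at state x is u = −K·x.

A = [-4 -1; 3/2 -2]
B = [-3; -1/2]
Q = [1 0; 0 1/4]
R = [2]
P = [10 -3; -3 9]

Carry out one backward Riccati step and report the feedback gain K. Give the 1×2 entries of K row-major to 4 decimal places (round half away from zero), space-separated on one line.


BᵀP = [-28.5000 4.5000]
S = R + BᵀPB = [2] + [83.2500] = [85.2500]
BᵀPA = [120.7500 19.5000]
K = S⁻¹·BᵀPA = [1.4164 0.2287]
A−BK = [0.2493 -0.3138; 2.2082 -1.8856]
AᵀP(A−BK) = [45.2170 -34.1202; -34.1202 29.5396]
P' = Q + AᵀP(A−BK) = [46.2170 -34.1202; -34.1202 29.7896]
tr(P') = 76.0066

1.4164 0.2287


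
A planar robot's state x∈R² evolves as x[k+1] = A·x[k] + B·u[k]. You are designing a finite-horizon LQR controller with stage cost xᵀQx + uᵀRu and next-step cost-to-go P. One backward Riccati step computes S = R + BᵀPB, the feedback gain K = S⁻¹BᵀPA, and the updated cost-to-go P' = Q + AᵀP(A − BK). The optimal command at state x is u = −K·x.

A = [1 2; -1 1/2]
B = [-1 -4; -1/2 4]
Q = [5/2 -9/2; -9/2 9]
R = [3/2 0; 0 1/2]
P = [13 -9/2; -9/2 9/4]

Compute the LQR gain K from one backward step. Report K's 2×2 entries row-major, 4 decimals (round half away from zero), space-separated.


BᵀP = [-10.7500 3.3750; -70.0000 27.0000]
S = R + BᵀPB = [3/2 0; 0 1/2] + [9.0625 56.5000; 56.5000 388.0000] = [10.5625 56.5000; 56.5000 388.5000]
BᵀPA = [-14.1250 -19.8125; -97.0000 -126.5000]
K = S⁻¹·BᵀPA = [-0.0078 -0.6034; -0.2486 -0.2379]
A−BK = [-0.0020 0.4451; -0.0097 1.1497]
AᵀP(A−BK) = [0.0311 0.0297; 0.0297 1.5185]
P' = Q + AᵀP(A−BK) = [2.5311 -4.4703; -4.4703 10.5185]
tr(P') = 13.0496

-0.0078 -0.6034 -0.2486 -0.2379


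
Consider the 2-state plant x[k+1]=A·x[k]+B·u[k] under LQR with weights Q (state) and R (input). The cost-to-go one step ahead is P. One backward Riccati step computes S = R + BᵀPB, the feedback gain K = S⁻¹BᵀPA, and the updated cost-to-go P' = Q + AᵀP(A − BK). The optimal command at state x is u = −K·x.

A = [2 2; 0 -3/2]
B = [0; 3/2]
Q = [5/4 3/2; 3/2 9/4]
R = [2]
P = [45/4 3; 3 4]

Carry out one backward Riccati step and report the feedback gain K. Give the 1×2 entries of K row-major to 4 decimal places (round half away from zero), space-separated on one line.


0.8182 0.0000

BᵀP = [4.5000 6.0000]
S = R + BᵀPB = [2] + [9.0000] = [11.0000]
BᵀPA = [9.0000 0.0000]
K = S⁻¹·BᵀPA = [0.8182 0.0000]
A−BK = [2.0000 2.0000; -1.2273 -1.5000]
AᵀP(A−BK) = [37.6364 36.0000; 36.0000 36.0000]
P' = Q + AᵀP(A−BK) = [38.8864 37.5000; 37.5000 38.2500]
tr(P') = 77.1364


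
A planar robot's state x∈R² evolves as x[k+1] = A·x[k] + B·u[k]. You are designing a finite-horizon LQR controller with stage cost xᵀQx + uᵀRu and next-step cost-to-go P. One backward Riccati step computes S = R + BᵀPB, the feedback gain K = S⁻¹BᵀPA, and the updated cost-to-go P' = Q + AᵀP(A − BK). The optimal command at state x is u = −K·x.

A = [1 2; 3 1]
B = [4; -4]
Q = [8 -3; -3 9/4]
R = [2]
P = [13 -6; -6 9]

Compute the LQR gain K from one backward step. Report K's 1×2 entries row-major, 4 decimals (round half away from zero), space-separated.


-0.1905 0.1685

BᵀP = [76.0000 -60.0000]
S = R + BᵀPB = [2] + [544.0000] = [546.0000]
BᵀPA = [-104.0000 92.0000]
K = S⁻¹·BᵀPA = [-0.1905 0.1685]
A−BK = [1.7619 1.3260; 2.2381 1.6740]
AᵀP(A−BK) = [38.1905 28.5238; 28.5238 21.4982]
P' = Q + AᵀP(A−BK) = [46.1905 25.5238; 25.5238 23.7482]
tr(P') = 69.9386


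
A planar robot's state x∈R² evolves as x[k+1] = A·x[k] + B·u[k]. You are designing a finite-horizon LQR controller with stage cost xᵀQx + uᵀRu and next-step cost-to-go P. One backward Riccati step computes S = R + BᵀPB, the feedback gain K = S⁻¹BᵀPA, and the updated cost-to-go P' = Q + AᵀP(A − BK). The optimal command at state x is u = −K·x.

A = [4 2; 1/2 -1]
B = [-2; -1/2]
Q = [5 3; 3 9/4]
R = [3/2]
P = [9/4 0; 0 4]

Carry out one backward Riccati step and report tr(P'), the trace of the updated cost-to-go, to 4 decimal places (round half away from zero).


BᵀP = [-4.5000 -2.0000]
S = R + BᵀPB = [3/2] + [10.0000] = [11.5000]
BᵀPA = [-19.0000 -7.0000]
K = S⁻¹·BᵀPA = [-1.6522 -0.6087]
A−BK = [0.6957 0.7826; -0.3261 -1.3043]
AᵀP(A−BK) = [5.6087 4.4348; 4.4348 8.7391]
P' = Q + AᵀP(A−BK) = [10.6087 7.4348; 7.4348 10.9891]
tr(P') = 21.5978

21.5978


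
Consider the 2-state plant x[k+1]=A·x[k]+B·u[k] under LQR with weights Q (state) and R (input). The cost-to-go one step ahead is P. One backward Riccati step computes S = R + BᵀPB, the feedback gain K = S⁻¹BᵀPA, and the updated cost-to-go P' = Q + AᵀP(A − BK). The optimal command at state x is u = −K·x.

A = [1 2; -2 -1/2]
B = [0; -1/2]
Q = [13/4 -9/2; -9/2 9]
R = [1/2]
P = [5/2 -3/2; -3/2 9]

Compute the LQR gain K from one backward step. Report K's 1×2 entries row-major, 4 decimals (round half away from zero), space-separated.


3.5455 1.3636

BᵀP = [0.7500 -4.5000]
S = R + BᵀPB = [1/2] + [2.2500] = [2.7500]
BᵀPA = [9.7500 3.7500]
K = S⁻¹·BᵀPA = [3.5455 1.3636]
A−BK = [1.0000 2.0000; -0.2273 0.1818]
AᵀP(A−BK) = [9.9318 7.4545; 7.4545 10.1364]
P' = Q + AᵀP(A−BK) = [13.1818 2.9545; 2.9545 19.1364]
tr(P') = 32.3182


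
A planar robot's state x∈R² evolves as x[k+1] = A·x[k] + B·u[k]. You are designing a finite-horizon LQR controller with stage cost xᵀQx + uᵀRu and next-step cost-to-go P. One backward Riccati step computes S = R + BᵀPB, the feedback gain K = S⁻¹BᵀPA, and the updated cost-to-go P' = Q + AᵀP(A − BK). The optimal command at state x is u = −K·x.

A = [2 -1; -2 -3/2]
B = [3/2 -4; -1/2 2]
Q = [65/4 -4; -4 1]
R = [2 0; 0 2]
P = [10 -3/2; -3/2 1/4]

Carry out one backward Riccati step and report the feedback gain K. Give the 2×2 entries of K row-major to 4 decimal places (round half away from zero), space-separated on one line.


BᵀP = [15.7500 -2.3750; -43.0000 6.5000]
S = R + BᵀPB = [2 0; 0 2] + [24.8125 -67.7500; -67.7500 185.0000] = [26.8125 -67.7500; -67.7500 187.0000]
BᵀPA = [36.2500 -12.1875; -99.0000 33.2500]
K = S⁻¹·BᵀPA = [0.1687 -0.0622; -0.4683 0.1553]
A−BK = [-0.1262 -0.2856; -0.9791 -1.8416]
AᵀP(A−BK) = [0.5237 -0.1233; -0.1233 0.1416]
P' = Q + AᵀP(A−BK) = [16.7737 -4.1233; -4.1233 1.1416]
tr(P') = 17.9154

0.1687 -0.0622 -0.4683 0.1553


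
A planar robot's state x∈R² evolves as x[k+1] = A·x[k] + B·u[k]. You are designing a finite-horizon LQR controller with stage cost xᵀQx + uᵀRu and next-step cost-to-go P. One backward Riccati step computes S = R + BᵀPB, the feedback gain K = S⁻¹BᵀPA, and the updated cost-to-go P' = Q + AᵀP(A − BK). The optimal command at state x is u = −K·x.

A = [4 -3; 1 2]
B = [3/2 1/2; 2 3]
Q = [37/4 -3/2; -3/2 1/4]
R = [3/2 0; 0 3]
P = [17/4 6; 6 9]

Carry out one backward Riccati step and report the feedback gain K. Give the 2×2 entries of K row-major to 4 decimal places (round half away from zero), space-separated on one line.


BᵀP = [18.3750 27.0000; 20.1250 30.0000]
S = R + BᵀPB = [3/2 0; 0 3] + [81.5625 90.1875; 90.1875 100.0625] = [83.0625 90.1875; 90.1875 103.0625]
BᵀPA = [100.5000 -1.1250; 110.5000 -0.3750]
K = S⁻¹·BᵀPA = [0.9185 -0.1924; 0.2684 0.1647]
A−BK = [2.4880 -2.7938; -1.6422 1.8906]
AᵀP(A−BK) = [3.0316 -1.8660; -1.8660 2.0953]
P' = Q + AᵀP(A−BK) = [12.2816 -3.3660; -3.3660 2.3453]
tr(P') = 14.6269

0.9185 -0.1924 0.2684 0.1647


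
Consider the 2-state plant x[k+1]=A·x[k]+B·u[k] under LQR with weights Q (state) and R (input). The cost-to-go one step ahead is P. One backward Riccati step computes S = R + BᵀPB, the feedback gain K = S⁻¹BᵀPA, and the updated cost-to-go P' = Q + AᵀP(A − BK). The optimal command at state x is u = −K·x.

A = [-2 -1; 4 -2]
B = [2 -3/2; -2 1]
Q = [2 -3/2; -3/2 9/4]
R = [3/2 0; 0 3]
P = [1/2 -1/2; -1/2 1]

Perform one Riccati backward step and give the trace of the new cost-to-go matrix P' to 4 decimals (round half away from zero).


BᵀP = [2.0000 -3.0000; -1.2500 1.7500]
S = R + BᵀPB = [3/2 0; 0 3] + [10.0000 -6.0000; -6.0000 3.6250] = [11.5000 -6.0000; -6.0000 6.6250]
BᵀPA = [-16.0000 4.0000; 9.5000 -2.2500]
K = S⁻¹·BᵀPA = [-1.2193 0.3235; 0.3297 -0.0467]
A−BK = [0.9331 -1.7170; 1.2317 -1.3064]
AᵀP(A−BK) = [3.3593 -1.3810; -1.3810 1.1011]
P' = Q + AᵀP(A−BK) = [5.3593 -2.8810; -2.8810 3.3511]
tr(P') = 8.7103

8.7103


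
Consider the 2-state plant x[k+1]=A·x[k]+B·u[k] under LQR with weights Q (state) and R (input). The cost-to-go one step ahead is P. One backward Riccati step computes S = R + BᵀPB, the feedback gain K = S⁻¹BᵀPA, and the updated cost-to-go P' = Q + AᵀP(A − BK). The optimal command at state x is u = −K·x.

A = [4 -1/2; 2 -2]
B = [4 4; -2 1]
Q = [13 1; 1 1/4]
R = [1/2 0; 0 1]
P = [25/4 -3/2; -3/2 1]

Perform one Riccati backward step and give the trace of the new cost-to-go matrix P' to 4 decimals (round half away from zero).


BᵀP = [28.0000 -8.0000; 23.5000 -5.0000]
S = R + BᵀPB = [1/2 0; 0 1] + [128.0000 104.0000; 104.0000 89.0000] = [128.5000 104.0000; 104.0000 90.0000]
BᵀPA = [96.0000 2.0000; 84.0000 -1.7500]
K = S⁻¹·BᵀPA = [-0.1282 0.4833; 1.0814 -0.5779]
A−BK = [0.1869 -0.1215; 0.6622 -0.4554]
AᵀP(A−BK) = [1.4633 -0.8511; -0.8511 0.5845]
P' = Q + AᵀP(A−BK) = [14.4633 0.1489; 0.1489 0.8345]
tr(P') = 15.2978

15.2978


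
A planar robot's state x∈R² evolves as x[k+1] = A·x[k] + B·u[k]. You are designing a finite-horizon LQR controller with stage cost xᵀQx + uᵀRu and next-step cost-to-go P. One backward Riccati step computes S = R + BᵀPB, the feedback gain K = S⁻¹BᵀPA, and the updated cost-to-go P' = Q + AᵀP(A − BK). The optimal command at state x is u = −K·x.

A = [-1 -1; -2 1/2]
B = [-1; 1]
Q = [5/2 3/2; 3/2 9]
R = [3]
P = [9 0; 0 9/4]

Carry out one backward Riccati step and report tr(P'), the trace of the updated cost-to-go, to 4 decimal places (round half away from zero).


30.4474

BᵀP = [-9.0000 2.2500]
S = R + BᵀPB = [3] + [11.2500] = [14.2500]
BᵀPA = [4.5000 10.1250]
K = S⁻¹·BᵀPA = [0.3158 0.7105]
A−BK = [-0.6842 -0.2895; -2.3158 -0.2105]
AᵀP(A−BK) = [16.5789 3.5526; 3.5526 2.3684]
P' = Q + AᵀP(A−BK) = [19.0789 5.0526; 5.0526 11.3684]
tr(P') = 30.4474


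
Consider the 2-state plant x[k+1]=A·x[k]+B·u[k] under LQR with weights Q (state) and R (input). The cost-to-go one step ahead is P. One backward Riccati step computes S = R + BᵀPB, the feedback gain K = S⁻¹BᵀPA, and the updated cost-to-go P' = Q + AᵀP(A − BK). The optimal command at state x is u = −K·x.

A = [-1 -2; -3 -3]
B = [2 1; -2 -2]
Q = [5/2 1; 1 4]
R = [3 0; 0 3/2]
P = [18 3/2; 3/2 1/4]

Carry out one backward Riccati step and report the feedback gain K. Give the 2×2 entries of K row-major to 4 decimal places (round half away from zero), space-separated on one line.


-0.5781 -0.9844 -0.1250 -0.3750

BᵀP = [33.0000 2.5000; 15.0000 1.0000]
S = R + BᵀPB = [3 0; 0 3/2] + [61.0000 28.0000; 28.0000 13.0000] = [64.0000 28.0000; 28.0000 14.5000]
BᵀPA = [-40.5000 -73.5000; -18.0000 -33.0000]
K = S⁻¹·BᵀPA = [-0.5781 -0.9844; -0.1250 -0.3750]
A−BK = [0.2813 0.3438; -4.4063 -5.7188]
AᵀP(A−BK) = [3.5859 5.1328; 5.1328 7.5234]
P' = Q + AᵀP(A−BK) = [6.0859 6.1328; 6.1328 11.5234]
tr(P') = 17.6094
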